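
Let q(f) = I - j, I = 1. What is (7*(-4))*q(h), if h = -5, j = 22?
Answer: 588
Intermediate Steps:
q(f) = -21 (q(f) = 1 - 1*22 = 1 - 22 = -21)
(7*(-4))*q(h) = (7*(-4))*(-21) = -28*(-21) = 588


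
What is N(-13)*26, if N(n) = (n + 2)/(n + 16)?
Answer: -286/3 ≈ -95.333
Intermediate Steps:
N(n) = (2 + n)/(16 + n)
N(-13)*26 = ((2 - 13)/(16 - 13))*26 = (-11/3)*26 = ((1/3)*(-11))*26 = -11/3*26 = -286/3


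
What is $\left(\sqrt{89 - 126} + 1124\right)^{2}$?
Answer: $\left(1124 + i \sqrt{37}\right)^{2} \approx 1.2633 \cdot 10^{6} + 1.367 \cdot 10^{4} i$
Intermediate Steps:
$\left(\sqrt{89 - 126} + 1124\right)^{2} = \left(\sqrt{-37} + 1124\right)^{2} = \left(i \sqrt{37} + 1124\right)^{2} = \left(1124 + i \sqrt{37}\right)^{2}$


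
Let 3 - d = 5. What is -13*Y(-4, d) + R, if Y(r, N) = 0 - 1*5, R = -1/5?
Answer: 324/5 ≈ 64.800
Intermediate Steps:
d = -2 (d = 3 - 1*5 = 3 - 5 = -2)
R = -⅕ (R = -1*⅕ = -⅕ ≈ -0.20000)
Y(r, N) = -5 (Y(r, N) = 0 - 5 = -5)
-13*Y(-4, d) + R = -13*(-5) - ⅕ = 65 - ⅕ = 324/5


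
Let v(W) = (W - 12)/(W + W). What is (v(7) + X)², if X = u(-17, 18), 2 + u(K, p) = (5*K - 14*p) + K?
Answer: 24890121/196 ≈ 1.2699e+5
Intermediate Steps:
u(K, p) = -2 - 14*p + 6*K (u(K, p) = -2 + ((5*K - 14*p) + K) = -2 + ((-14*p + 5*K) + K) = -2 + (-14*p + 6*K) = -2 - 14*p + 6*K)
X = -356 (X = -2 - 14*18 + 6*(-17) = -2 - 252 - 102 = -356)
v(W) = (-12 + W)/(2*W) (v(W) = (-12 + W)/((2*W)) = (-12 + W)*(1/(2*W)) = (-12 + W)/(2*W))
(v(7) + X)² = ((½)*(-12 + 7)/7 - 356)² = ((½)*(⅐)*(-5) - 356)² = (-5/14 - 356)² = (-4989/14)² = 24890121/196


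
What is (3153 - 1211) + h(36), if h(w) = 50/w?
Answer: 34981/18 ≈ 1943.4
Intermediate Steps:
(3153 - 1211) + h(36) = (3153 - 1211) + 50/36 = 1942 + 50*(1/36) = 1942 + 25/18 = 34981/18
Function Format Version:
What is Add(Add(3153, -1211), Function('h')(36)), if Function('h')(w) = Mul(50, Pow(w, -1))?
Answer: Rational(34981, 18) ≈ 1943.4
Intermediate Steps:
Add(Add(3153, -1211), Function('h')(36)) = Add(Add(3153, -1211), Mul(50, Pow(36, -1))) = Add(1942, Mul(50, Rational(1, 36))) = Add(1942, Rational(25, 18)) = Rational(34981, 18)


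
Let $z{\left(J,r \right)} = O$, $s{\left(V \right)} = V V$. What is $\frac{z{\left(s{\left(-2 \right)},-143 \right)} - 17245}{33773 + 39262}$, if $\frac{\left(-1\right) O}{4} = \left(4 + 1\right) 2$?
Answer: $- \frac{3457}{14607} \approx -0.23667$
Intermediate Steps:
$s{\left(V \right)} = V^{2}$
$O = -40$ ($O = - 4 \left(4 + 1\right) 2 = - 4 \cdot 5 \cdot 2 = \left(-4\right) 10 = -40$)
$z{\left(J,r \right)} = -40$
$\frac{z{\left(s{\left(-2 \right)},-143 \right)} - 17245}{33773 + 39262} = \frac{-40 - 17245}{33773 + 39262} = - \frac{17285}{73035} = \left(-17285\right) \frac{1}{73035} = - \frac{3457}{14607}$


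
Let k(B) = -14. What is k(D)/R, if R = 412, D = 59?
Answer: -7/206 ≈ -0.033981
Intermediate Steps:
k(D)/R = -14/412 = -14*1/412 = -7/206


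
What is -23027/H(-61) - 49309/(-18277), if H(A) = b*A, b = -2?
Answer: -414848781/2229794 ≈ -186.05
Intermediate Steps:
H(A) = -2*A
-23027/H(-61) - 49309/(-18277) = -23027/((-2*(-61))) - 49309/(-18277) = -23027/122 - 49309*(-1/18277) = -23027*1/122 + 49309/18277 = -23027/122 + 49309/18277 = -414848781/2229794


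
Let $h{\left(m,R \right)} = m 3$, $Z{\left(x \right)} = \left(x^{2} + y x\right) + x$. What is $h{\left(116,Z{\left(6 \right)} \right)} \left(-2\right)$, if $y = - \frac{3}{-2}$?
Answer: $-696$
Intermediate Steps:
$y = \frac{3}{2}$ ($y = \left(-3\right) \left(- \frac{1}{2}\right) = \frac{3}{2} \approx 1.5$)
$Z{\left(x \right)} = x^{2} + \frac{5 x}{2}$ ($Z{\left(x \right)} = \left(x^{2} + \frac{3 x}{2}\right) + x = x^{2} + \frac{5 x}{2}$)
$h{\left(m,R \right)} = 3 m$
$h{\left(116,Z{\left(6 \right)} \right)} \left(-2\right) = 3 \cdot 116 \left(-2\right) = 348 \left(-2\right) = -696$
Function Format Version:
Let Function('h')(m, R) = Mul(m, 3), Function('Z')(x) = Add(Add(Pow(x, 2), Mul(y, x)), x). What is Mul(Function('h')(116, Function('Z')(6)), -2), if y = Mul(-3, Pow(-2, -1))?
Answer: -696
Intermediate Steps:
y = Rational(3, 2) (y = Mul(-3, Rational(-1, 2)) = Rational(3, 2) ≈ 1.5000)
Function('Z')(x) = Add(Pow(x, 2), Mul(Rational(5, 2), x)) (Function('Z')(x) = Add(Add(Pow(x, 2), Mul(Rational(3, 2), x)), x) = Add(Pow(x, 2), Mul(Rational(5, 2), x)))
Function('h')(m, R) = Mul(3, m)
Mul(Function('h')(116, Function('Z')(6)), -2) = Mul(Mul(3, 116), -2) = Mul(348, -2) = -696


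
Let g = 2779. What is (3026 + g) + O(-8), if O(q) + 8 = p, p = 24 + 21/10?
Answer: 58231/10 ≈ 5823.1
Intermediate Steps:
p = 261/10 (p = 24 + 21*(⅒) = 24 + 21/10 = 261/10 ≈ 26.100)
O(q) = 181/10 (O(q) = -8 + 261/10 = 181/10)
(3026 + g) + O(-8) = (3026 + 2779) + 181/10 = 5805 + 181/10 = 58231/10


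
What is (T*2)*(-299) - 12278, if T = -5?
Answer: -9288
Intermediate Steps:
(T*2)*(-299) - 12278 = -5*2*(-299) - 12278 = -10*(-299) - 12278 = 2990 - 12278 = -9288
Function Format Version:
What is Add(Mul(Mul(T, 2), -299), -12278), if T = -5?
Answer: -9288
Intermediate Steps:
Add(Mul(Mul(T, 2), -299), -12278) = Add(Mul(Mul(-5, 2), -299), -12278) = Add(Mul(-10, -299), -12278) = Add(2990, -12278) = -9288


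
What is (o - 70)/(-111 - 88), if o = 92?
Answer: -22/199 ≈ -0.11055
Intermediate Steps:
(o - 70)/(-111 - 88) = (92 - 70)/(-111 - 88) = 22/(-199) = -1/199*22 = -22/199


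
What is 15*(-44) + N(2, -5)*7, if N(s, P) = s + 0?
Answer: -646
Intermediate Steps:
N(s, P) = s
15*(-44) + N(2, -5)*7 = 15*(-44) + 2*7 = -660 + 14 = -646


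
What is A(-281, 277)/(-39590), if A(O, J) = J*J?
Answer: -76729/39590 ≈ -1.9381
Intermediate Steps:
A(O, J) = J**2
A(-281, 277)/(-39590) = 277**2/(-39590) = 76729*(-1/39590) = -76729/39590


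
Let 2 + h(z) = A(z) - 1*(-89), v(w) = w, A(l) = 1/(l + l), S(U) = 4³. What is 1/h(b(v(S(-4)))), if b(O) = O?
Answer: 128/11137 ≈ 0.011493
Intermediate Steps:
S(U) = 64
A(l) = 1/(2*l)
h(z) = 87 + 1/(2*z) (h(z) = -2 + (1/(2*z) - 1*(-89)) = -2 + (1/(2*z) + 89) = -2 + (89 + 1/(2*z)) = 87 + 1/(2*z))
1/h(b(v(S(-4)))) = 1/(87 + (½)/64) = 1/(87 + (½)*(1/64)) = 1/(87 + 1/128) = 1/(11137/128) = 128/11137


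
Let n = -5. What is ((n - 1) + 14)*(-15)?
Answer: -120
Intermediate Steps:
((n - 1) + 14)*(-15) = ((-5 - 1) + 14)*(-15) = (-6 + 14)*(-15) = 8*(-15) = -120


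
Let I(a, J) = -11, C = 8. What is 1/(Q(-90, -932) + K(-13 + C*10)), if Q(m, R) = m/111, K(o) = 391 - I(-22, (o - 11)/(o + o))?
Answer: 37/14844 ≈ 0.0024926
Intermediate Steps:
K(o) = 402 (K(o) = 391 - 1*(-11) = 391 + 11 = 402)
Q(m, R) = m/111 (Q(m, R) = m*(1/111) = m/111)
1/(Q(-90, -932) + K(-13 + C*10)) = 1/((1/111)*(-90) + 402) = 1/(-30/37 + 402) = 1/(14844/37) = 37/14844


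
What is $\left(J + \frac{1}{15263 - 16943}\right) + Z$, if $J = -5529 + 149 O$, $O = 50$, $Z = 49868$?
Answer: $\frac{87005519}{1680} \approx 51789.0$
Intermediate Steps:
$J = 1921$ ($J = -5529 + 149 \cdot 50 = -5529 + 7450 = 1921$)
$\left(J + \frac{1}{15263 - 16943}\right) + Z = \left(1921 + \frac{1}{15263 - 16943}\right) + 49868 = \left(1921 + \frac{1}{-1680}\right) + 49868 = \left(1921 - \frac{1}{1680}\right) + 49868 = \frac{3227279}{1680} + 49868 = \frac{87005519}{1680}$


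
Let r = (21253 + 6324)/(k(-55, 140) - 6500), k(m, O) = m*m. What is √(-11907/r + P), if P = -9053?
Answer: 2*I*√1435918919303/27577 ≈ 86.906*I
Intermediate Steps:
k(m, O) = m²
r = -27577/3475 (r = (21253 + 6324)/((-55)² - 6500) = 27577/(3025 - 6500) = 27577/(-3475) = 27577*(-1/3475) = -27577/3475 ≈ -7.9358)
√(-11907/r + P) = √(-11907/(-27577/3475) - 9053) = √(-11907*(-3475/27577) - 9053) = √(41376825/27577 - 9053) = √(-208277756/27577) = 2*I*√1435918919303/27577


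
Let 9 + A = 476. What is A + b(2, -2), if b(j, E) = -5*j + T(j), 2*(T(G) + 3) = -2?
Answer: 453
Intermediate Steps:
A = 467 (A = -9 + 476 = 467)
T(G) = -4 (T(G) = -3 + (1/2)*(-2) = -3 - 1 = -4)
b(j, E) = -4 - 5*j (b(j, E) = -5*j - 4 = -4 - 5*j)
A + b(2, -2) = 467 + (-4 - 5*2) = 467 + (-4 - 10) = 467 - 14 = 453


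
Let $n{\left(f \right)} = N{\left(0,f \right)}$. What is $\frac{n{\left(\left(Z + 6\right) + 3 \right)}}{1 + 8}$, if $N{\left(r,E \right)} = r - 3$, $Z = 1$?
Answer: $- \frac{1}{3} \approx -0.33333$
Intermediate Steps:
$N{\left(r,E \right)} = -3 + r$
$n{\left(f \right)} = -3$ ($n{\left(f \right)} = -3 + 0 = -3$)
$\frac{n{\left(\left(Z + 6\right) + 3 \right)}}{1 + 8} = - \frac{3}{1 + 8} = - \frac{3}{9} = \left(-3\right) \frac{1}{9} = - \frac{1}{3}$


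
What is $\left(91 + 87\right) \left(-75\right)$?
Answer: $-13350$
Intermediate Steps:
$\left(91 + 87\right) \left(-75\right) = 178 \left(-75\right) = -13350$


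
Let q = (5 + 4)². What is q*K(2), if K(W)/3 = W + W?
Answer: 972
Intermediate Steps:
K(W) = 6*W (K(W) = 3*(W + W) = 3*(2*W) = 6*W)
q = 81 (q = 9² = 81)
q*K(2) = 81*(6*2) = 81*12 = 972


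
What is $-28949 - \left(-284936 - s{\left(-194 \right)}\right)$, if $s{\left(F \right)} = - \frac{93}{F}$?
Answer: $\frac{49661571}{194} \approx 2.5599 \cdot 10^{5}$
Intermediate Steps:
$-28949 - \left(-284936 - s{\left(-194 \right)}\right) = -28949 + \left(208537 + \left(\left(77680 - \frac{93}{-194}\right) - 1281\right)\right) = -28949 + \left(208537 + \left(\left(77680 - - \frac{93}{194}\right) - 1281\right)\right) = -28949 + \left(208537 + \left(\left(77680 + \frac{93}{194}\right) - 1281\right)\right) = -28949 + \left(208537 + \left(\frac{15070013}{194} - 1281\right)\right) = -28949 + \left(208537 + \frac{14821499}{194}\right) = -28949 + \frac{55277677}{194} = \frac{49661571}{194}$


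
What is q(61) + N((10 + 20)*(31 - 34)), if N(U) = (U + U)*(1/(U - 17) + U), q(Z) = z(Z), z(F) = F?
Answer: 1740107/107 ≈ 16263.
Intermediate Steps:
q(Z) = Z
N(U) = 2*U*(U + 1/(-17 + U)) (N(U) = (2*U)*(1/(-17 + U) + U) = (2*U)*(U + 1/(-17 + U)) = 2*U*(U + 1/(-17 + U)))
q(61) + N((10 + 20)*(31 - 34)) = 61 + 2*((10 + 20)*(31 - 34))*(1 + ((10 + 20)*(31 - 34))² - 17*(10 + 20)*(31 - 34))/(-17 + (10 + 20)*(31 - 34)) = 61 + 2*(30*(-3))*(1 + (30*(-3))² - 510*(-3))/(-17 + 30*(-3)) = 61 + 2*(-90)*(1 + (-90)² - 17*(-90))/(-17 - 90) = 61 + 2*(-90)*(1 + 8100 + 1530)/(-107) = 61 + 2*(-90)*(-1/107)*9631 = 61 + 1733580/107 = 1740107/107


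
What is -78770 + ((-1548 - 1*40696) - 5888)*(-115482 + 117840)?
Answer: -113574026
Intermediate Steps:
-78770 + ((-1548 - 1*40696) - 5888)*(-115482 + 117840) = -78770 + ((-1548 - 40696) - 5888)*2358 = -78770 + (-42244 - 5888)*2358 = -78770 - 48132*2358 = -78770 - 113495256 = -113574026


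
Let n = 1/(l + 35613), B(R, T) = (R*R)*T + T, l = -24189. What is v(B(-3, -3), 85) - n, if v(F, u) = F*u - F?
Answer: -28788481/11424 ≈ -2520.0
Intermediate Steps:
B(R, T) = T + T*R**2 (B(R, T) = R**2*T + T = T*R**2 + T = T + T*R**2)
n = 1/11424 (n = 1/(-24189 + 35613) = 1/11424 ≈ 8.7535e-5)
v(F, u) = -F + F*u
v(B(-3, -3), 85) - n = (-3*(1 + (-3)**2))*(-1 + 85) - 1*1/11424 = -3*(1 + 9)*84 - 1/11424 = -3*10*84 - 1/11424 = -30*84 - 1/11424 = -2520 - 1/11424 = -28788481/11424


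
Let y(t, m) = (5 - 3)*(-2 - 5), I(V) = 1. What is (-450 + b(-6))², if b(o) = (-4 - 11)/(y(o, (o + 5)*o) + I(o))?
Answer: 34047225/169 ≈ 2.0146e+5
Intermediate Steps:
y(t, m) = -14 (y(t, m) = 2*(-7) = -14)
b(o) = 15/13 (b(o) = (-4 - 11)/(-14 + 1) = -15/(-13) = -15*(-1/13) = 15/13)
(-450 + b(-6))² = (-450 + 15/13)² = (-5835/13)² = 34047225/169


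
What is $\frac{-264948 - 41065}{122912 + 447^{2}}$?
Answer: $- \frac{306013}{322721} \approx -0.94823$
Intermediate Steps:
$\frac{-264948 - 41065}{122912 + 447^{2}} = - \frac{306013}{122912 + 199809} = - \frac{306013}{322721}$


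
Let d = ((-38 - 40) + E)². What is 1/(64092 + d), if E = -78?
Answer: 1/88428 ≈ 1.1309e-5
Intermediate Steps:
d = 24336 (d = ((-38 - 40) - 78)² = (-78 - 78)² = (-156)² = 24336)
1/(64092 + d) = 1/(64092 + 24336) = 1/88428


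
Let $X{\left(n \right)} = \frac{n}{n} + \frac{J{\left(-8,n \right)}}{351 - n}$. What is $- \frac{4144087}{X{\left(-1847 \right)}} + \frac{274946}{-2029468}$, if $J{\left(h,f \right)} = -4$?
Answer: $- \frac{660207940067689}{159023314} \approx -4.1516 \cdot 10^{6}$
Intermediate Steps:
$X{\left(n \right)} = 1 - \frac{4}{351 - n}$ ($X{\left(n \right)} = \frac{n}{n} - \frac{4}{351 - n} = 1 - \frac{4}{351 - n}$)
$- \frac{4144087}{X{\left(-1847 \right)}} + \frac{274946}{-2029468} = - \frac{4144087}{\frac{1}{-351 - 1847} \left(-347 - 1847\right)} + \frac{274946}{-2029468} = - \frac{4144087}{\frac{1}{-2198} \left(-2194\right)} + 274946 \left(- \frac{1}{2029468}\right) = - \frac{4144087}{\left(- \frac{1}{2198}\right) \left(-2194\right)} - \frac{19639}{144962} = - \frac{4144087}{\frac{1097}{1099}} - \frac{19639}{144962} = \left(-4144087\right) \frac{1099}{1097} - \frac{19639}{144962} = - \frac{4554351613}{1097} - \frac{19639}{144962} = - \frac{660207940067689}{159023314}$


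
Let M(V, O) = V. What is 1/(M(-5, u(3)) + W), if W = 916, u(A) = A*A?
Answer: 1/911 ≈ 0.0010977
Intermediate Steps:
u(A) = A**2
1/(M(-5, u(3)) + W) = 1/(-5 + 916) = 1/911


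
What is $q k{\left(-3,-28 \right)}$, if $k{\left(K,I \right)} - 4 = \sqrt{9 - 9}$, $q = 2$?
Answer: $8$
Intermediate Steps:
$k{\left(K,I \right)} = 4$ ($k{\left(K,I \right)} = 4 + \sqrt{9 - 9} = 4 + \sqrt{0} = 4 + 0 = 4$)
$q k{\left(-3,-28 \right)} = 2 \cdot 4 = 8$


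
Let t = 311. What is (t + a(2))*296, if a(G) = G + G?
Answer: 93240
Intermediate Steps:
a(G) = 2*G
(t + a(2))*296 = (311 + 2*2)*296 = (311 + 4)*296 = 315*296 = 93240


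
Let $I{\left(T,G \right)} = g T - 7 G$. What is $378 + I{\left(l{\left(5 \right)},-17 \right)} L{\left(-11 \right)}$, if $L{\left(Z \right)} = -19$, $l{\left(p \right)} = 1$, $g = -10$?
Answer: $-1693$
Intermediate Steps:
$I{\left(T,G \right)} = - 10 T - 7 G$
$378 + I{\left(l{\left(5 \right)},-17 \right)} L{\left(-11 \right)} = 378 + \left(\left(-10\right) 1 - -119\right) \left(-19\right) = 378 + \left(-10 + 119\right) \left(-19\right) = 378 + 109 \left(-19\right) = 378 - 2071 = -1693$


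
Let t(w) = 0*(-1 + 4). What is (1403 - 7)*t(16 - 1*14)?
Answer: 0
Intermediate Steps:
t(w) = 0 (t(w) = 0*3 = 0)
(1403 - 7)*t(16 - 1*14) = (1403 - 7)*0 = 1396*0 = 0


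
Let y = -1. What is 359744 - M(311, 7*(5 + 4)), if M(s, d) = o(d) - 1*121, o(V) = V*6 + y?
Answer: 359488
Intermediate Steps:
o(V) = -1 + 6*V (o(V) = V*6 - 1 = 6*V - 1 = -1 + 6*V)
M(s, d) = -122 + 6*d (M(s, d) = (-1 + 6*d) - 1*121 = (-1 + 6*d) - 121 = -122 + 6*d)
359744 - M(311, 7*(5 + 4)) = 359744 - (-122 + 6*(7*(5 + 4))) = 359744 - (-122 + 6*(7*9)) = 359744 - (-122 + 6*63) = 359744 - (-122 + 378) = 359744 - 1*256 = 359744 - 256 = 359488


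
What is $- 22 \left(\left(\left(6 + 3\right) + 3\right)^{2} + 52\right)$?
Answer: $-4312$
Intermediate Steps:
$- 22 \left(\left(\left(6 + 3\right) + 3\right)^{2} + 52\right) = - 22 \left(\left(9 + 3\right)^{2} + 52\right) = - 22 \left(12^{2} + 52\right) = - 22 \left(144 + 52\right) = \left(-22\right) 196 = -4312$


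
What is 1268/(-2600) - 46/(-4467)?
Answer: -1386139/2903550 ≈ -0.47739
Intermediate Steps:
1268/(-2600) - 46/(-4467) = 1268*(-1/2600) - 46*(-1/4467) = -317/650 + 46/4467 = -1386139/2903550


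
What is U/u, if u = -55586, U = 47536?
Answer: -23768/27793 ≈ -0.85518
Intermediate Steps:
U/u = 47536/(-55586) = 47536*(-1/55586) = -23768/27793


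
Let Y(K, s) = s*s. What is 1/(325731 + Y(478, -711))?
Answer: 1/831252 ≈ 1.2030e-6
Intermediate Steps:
Y(K, s) = s²
1/(325731 + Y(478, -711)) = 1/(325731 + (-711)²) = 1/(325731 + 505521) = 1/831252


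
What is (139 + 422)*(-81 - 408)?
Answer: -274329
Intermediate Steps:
(139 + 422)*(-81 - 408) = 561*(-489) = -274329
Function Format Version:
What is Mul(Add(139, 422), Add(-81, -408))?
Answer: -274329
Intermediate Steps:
Mul(Add(139, 422), Add(-81, -408)) = Mul(561, -489) = -274329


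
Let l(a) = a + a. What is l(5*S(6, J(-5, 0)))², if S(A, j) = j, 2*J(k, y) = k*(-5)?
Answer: 15625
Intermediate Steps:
J(k, y) = -5*k/2 (J(k, y) = (k*(-5))/2 = (-5*k)/2 = -5*k/2)
l(a) = 2*a
l(5*S(6, J(-5, 0)))² = (2*(5*(-5/2*(-5))))² = (2*(5*(25/2)))² = (2*(125/2))² = 125² = 15625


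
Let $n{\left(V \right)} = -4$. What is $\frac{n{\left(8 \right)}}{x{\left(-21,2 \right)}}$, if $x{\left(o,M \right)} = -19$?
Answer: $\frac{4}{19} \approx 0.21053$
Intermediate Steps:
$\frac{n{\left(8 \right)}}{x{\left(-21,2 \right)}} = - \frac{4}{-19} = \left(-4\right) \left(- \frac{1}{19}\right) = \frac{4}{19}$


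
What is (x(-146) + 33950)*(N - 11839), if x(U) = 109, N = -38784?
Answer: -1724168757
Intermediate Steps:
(x(-146) + 33950)*(N - 11839) = (109 + 33950)*(-38784 - 11839) = 34059*(-50623) = -1724168757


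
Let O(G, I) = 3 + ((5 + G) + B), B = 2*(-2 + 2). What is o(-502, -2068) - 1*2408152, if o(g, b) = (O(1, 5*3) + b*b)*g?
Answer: -2149277918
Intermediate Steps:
B = 0 (B = 2*0 = 0)
O(G, I) = 8 + G (O(G, I) = 3 + ((5 + G) + 0) = 3 + (5 + G) = 8 + G)
o(g, b) = g*(9 + b**2) (o(g, b) = ((8 + 1) + b*b)*g = (9 + b**2)*g = g*(9 + b**2))
o(-502, -2068) - 1*2408152 = -502*(9 + (-2068)**2) - 1*2408152 = -502*(9 + 4276624) - 2408152 = -502*4276633 - 2408152 = -2146869766 - 2408152 = -2149277918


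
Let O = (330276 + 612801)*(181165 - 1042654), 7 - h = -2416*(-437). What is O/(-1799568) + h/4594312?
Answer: 51842347297514123/114830234128 ≈ 4.5147e+5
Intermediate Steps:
h = -1055785 (h = 7 - (-2416)*(-437) = 7 - 1*1055792 = 7 - 1055792 = -1055785)
O = -812450461653 (O = 943077*(-861489) = -812450461653)
O/(-1799568) + h/4594312 = -812450461653/(-1799568) - 1055785/4594312 = -812450461653*(-1/1799568) - 1055785*1/4594312 = 90272273517/199952 - 1055785/4594312 = 51842347297514123/114830234128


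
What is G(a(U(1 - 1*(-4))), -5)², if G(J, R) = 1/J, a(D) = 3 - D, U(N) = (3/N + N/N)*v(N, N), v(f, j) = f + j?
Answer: 1/169 ≈ 0.0059172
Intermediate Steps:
U(N) = 2*N*(1 + 3/N) (U(N) = (3/N + N/N)*(N + N) = (3/N + 1)*(2*N) = (1 + 3/N)*(2*N) = 2*N*(1 + 3/N))
G(a(U(1 - 1*(-4))), -5)² = (1/(3 - (6 + 2*(1 - 1*(-4)))))² = (1/(3 - (6 + 2*(1 + 4))))² = (1/(3 - (6 + 2*5)))² = (1/(3 - (6 + 10)))² = (1/(3 - 1*16))² = (1/(3 - 16))² = (1/(-13))² = (-1/13)² = 1/169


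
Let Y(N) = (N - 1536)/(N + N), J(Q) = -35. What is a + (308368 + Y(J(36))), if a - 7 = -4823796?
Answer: -316077899/70 ≈ -4.5154e+6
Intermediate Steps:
a = -4823789 (a = 7 - 4823796 = -4823789)
Y(N) = (-1536 + N)/(2*N) (Y(N) = (-1536 + N)/((2*N)) = (-1536 + N)*(1/(2*N)) = (-1536 + N)/(2*N))
a + (308368 + Y(J(36))) = -4823789 + (308368 + (½)*(-1536 - 35)/(-35)) = -4823789 + (308368 + (½)*(-1/35)*(-1571)) = -4823789 + (308368 + 1571/70) = -4823789 + 21587331/70 = -316077899/70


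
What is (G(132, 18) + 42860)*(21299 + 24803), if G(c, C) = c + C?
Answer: 1982847020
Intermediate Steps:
G(c, C) = C + c
(G(132, 18) + 42860)*(21299 + 24803) = ((18 + 132) + 42860)*(21299 + 24803) = (150 + 42860)*46102 = 43010*46102 = 1982847020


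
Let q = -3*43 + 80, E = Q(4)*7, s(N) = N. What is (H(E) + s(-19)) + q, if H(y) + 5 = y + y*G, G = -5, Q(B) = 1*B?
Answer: -185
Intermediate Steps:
Q(B) = B
E = 28 (E = 4*7 = 28)
q = -49 (q = -129 + 80 = -49)
H(y) = -5 - 4*y (H(y) = -5 + (y + y*(-5)) = -5 + (y - 5*y) = -5 - 4*y)
(H(E) + s(-19)) + q = ((-5 - 4*28) - 19) - 49 = ((-5 - 112) - 19) - 49 = (-117 - 19) - 49 = -136 - 49 = -185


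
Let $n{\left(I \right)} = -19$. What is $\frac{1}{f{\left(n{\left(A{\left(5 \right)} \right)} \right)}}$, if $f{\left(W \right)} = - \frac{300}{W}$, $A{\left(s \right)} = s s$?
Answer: $\frac{19}{300} \approx 0.063333$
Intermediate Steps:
$A{\left(s \right)} = s^{2}$
$\frac{1}{f{\left(n{\left(A{\left(5 \right)} \right)} \right)}} = \frac{1}{\left(-300\right) \frac{1}{-19}} = \frac{1}{\left(-300\right) \left(- \frac{1}{19}\right)} = \frac{1}{\frac{300}{19}} = \frac{19}{300}$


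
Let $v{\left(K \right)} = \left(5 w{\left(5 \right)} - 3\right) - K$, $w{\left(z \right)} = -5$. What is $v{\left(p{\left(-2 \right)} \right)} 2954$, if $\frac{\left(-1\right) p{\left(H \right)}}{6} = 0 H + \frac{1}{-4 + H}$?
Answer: $-85666$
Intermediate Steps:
$p{\left(H \right)} = - \frac{6}{-4 + H}$ ($p{\left(H \right)} = - 6 \left(0 H + \frac{1}{-4 + H}\right) = - 6 \left(0 + \frac{1}{-4 + H}\right) = - \frac{6}{-4 + H}$)
$v{\left(K \right)} = -28 - K$ ($v{\left(K \right)} = \left(5 \left(-5\right) - 3\right) - K = \left(-25 - 3\right) - K = -28 - K$)
$v{\left(p{\left(-2 \right)} \right)} 2954 = \left(-28 - - \frac{6}{-4 - 2}\right) 2954 = \left(-28 - - \frac{6}{-6}\right) 2954 = \left(-28 - \left(-6\right) \left(- \frac{1}{6}\right)\right) 2954 = \left(-28 - 1\right) 2954 = \left(-29\right) 2954 = -85666$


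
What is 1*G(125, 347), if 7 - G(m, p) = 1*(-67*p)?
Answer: 23256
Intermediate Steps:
G(m, p) = 7 + 67*p (G(m, p) = 7 - (-67*p) = 7 - (-67)*p = 7 + 67*p)
1*G(125, 347) = 1*(7 + 67*347) = 1*(7 + 23249) = 1*23256 = 23256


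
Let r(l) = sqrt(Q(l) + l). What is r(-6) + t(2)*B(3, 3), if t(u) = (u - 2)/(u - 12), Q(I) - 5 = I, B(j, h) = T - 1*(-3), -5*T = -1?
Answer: I*sqrt(7) ≈ 2.6458*I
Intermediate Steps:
T = 1/5 (T = -1/5*(-1) = 1/5 ≈ 0.20000)
B(j, h) = 16/5 (B(j, h) = 1/5 - 1*(-3) = 1/5 + 3 = 16/5)
Q(I) = 5 + I
t(u) = (-2 + u)/(-12 + u)
r(l) = sqrt(5 + 2*l) (r(l) = sqrt((5 + l) + l) = sqrt(5 + 2*l))
r(-6) + t(2)*B(3, 3) = sqrt(5 + 2*(-6)) + ((-2 + 2)/(-12 + 2))*(16/5) = sqrt(5 - 12) + (0/(-10))*(16/5) = sqrt(-7) - 1/10*0*(16/5) = I*sqrt(7) + 0*(16/5) = I*sqrt(7) + 0 = I*sqrt(7)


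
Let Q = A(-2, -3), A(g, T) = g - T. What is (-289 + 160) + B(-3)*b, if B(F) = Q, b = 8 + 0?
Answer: -121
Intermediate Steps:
b = 8
Q = 1 (Q = -2 - 1*(-3) = -2 + 3 = 1)
B(F) = 1
(-289 + 160) + B(-3)*b = (-289 + 160) + 1*8 = -129 + 8 = -121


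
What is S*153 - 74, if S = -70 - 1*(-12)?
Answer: -8948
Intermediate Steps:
S = -58 (S = -70 + 12 = -58)
S*153 - 74 = -58*153 - 74 = -8874 - 74 = -8948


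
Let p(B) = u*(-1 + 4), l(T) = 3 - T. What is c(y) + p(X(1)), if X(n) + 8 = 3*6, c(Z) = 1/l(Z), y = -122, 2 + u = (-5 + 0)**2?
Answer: 8626/125 ≈ 69.008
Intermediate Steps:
u = 23 (u = -2 + (-5 + 0)**2 = -2 + (-5)**2 = -2 + 25 = 23)
c(Z) = 1/(3 - Z)
X(n) = 10 (X(n) = -8 + 3*6 = -8 + 18 = 10)
p(B) = 69 (p(B) = 23*(-1 + 4) = 23*3 = 69)
c(y) + p(X(1)) = -1/(-3 - 122) + 69 = -1/(-125) + 69 = -1*(-1/125) + 69 = 1/125 + 69 = 8626/125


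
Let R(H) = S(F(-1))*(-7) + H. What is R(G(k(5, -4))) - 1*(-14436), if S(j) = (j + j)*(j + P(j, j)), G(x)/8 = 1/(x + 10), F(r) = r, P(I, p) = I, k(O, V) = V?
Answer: 43228/3 ≈ 14409.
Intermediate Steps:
G(x) = 8/(10 + x) (G(x) = 8/(x + 10) = 8/(10 + x))
S(j) = 4*j² (S(j) = (j + j)*(j + j) = (2*j)*(2*j) = 4*j²)
R(H) = -28 + H (R(H) = (4*(-1)²)*(-7) + H = (4*1)*(-7) + H = 4*(-7) + H = -28 + H)
R(G(k(5, -4))) - 1*(-14436) = (-28 + 8/(10 - 4)) - 1*(-14436) = (-28 + 8/6) + 14436 = (-28 + 8*(⅙)) + 14436 = (-28 + 4/3) + 14436 = -80/3 + 14436 = 43228/3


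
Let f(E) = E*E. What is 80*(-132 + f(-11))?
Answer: -880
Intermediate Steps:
f(E) = E²
80*(-132 + f(-11)) = 80*(-132 + (-11)²) = 80*(-132 + 121) = 80*(-11) = -880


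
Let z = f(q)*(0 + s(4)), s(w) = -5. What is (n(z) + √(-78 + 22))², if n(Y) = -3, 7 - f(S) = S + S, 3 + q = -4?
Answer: (3 - 2*I*√14)² ≈ -47.0 - 44.9*I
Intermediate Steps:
q = -7 (q = -3 - 4 = -7)
f(S) = 7 - 2*S (f(S) = 7 - (S + S) = 7 - 2*S)
z = -105 (z = (7 - 2*(-7))*(0 - 5) = (7 + 14)*(-5) = 21*(-5) = -105)
(n(z) + √(-78 + 22))² = (-3 + √(-78 + 22))² = (-3 + √(-56))² = (-3 + 2*I*√14)²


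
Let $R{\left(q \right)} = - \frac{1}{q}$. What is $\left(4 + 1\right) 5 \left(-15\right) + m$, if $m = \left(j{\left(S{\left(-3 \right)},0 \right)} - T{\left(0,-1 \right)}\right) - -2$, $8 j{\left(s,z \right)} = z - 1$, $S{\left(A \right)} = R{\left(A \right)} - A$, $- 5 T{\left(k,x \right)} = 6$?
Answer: $- \frac{14877}{40} \approx -371.92$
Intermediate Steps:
$T{\left(k,x \right)} = - \frac{6}{5}$ ($T{\left(k,x \right)} = \left(- \frac{1}{5}\right) 6 = - \frac{6}{5}$)
$S{\left(A \right)} = - A - \frac{1}{A}$ ($S{\left(A \right)} = - \frac{1}{A} - A = - A - \frac{1}{A}$)
$j{\left(s,z \right)} = - \frac{1}{8} + \frac{z}{8}$ ($j{\left(s,z \right)} = \frac{z - 1}{8} = \frac{-1 + z}{8} = - \frac{1}{8} + \frac{z}{8}$)
$m = \frac{123}{40}$ ($m = \left(\left(- \frac{1}{8} + \frac{1}{8} \cdot 0\right) - - \frac{6}{5}\right) - -2 = \left(\left(- \frac{1}{8} + 0\right) + \frac{6}{5}\right) + 2 = \left(- \frac{1}{8} + \frac{6}{5}\right) + 2 = \frac{43}{40} + 2 = \frac{123}{40} \approx 3.075$)
$\left(4 + 1\right) 5 \left(-15\right) + m = \left(4 + 1\right) 5 \left(-15\right) + \frac{123}{40} = 5 \cdot 5 \left(-15\right) + \frac{123}{40} = 25 \left(-15\right) + \frac{123}{40} = -375 + \frac{123}{40} = - \frac{14877}{40}$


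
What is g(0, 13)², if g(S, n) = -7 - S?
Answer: 49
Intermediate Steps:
g(0, 13)² = (-7 - 1*0)² = (-7 + 0)² = (-7)² = 49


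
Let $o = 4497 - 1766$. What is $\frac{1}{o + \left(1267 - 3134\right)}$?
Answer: $\frac{1}{864} \approx 0.0011574$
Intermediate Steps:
$o = 2731$ ($o = 4497 - 1766 = 2731$)
$\frac{1}{o + \left(1267 - 3134\right)} = \frac{1}{2731 + \left(1267 - 3134\right)} = \frac{1}{2731 - 1867} = \frac{1}{864}$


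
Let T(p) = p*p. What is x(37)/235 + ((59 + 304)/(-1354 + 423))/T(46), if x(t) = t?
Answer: 72804547/462949060 ≈ 0.15726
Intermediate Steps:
T(p) = p²
x(37)/235 + ((59 + 304)/(-1354 + 423))/T(46) = 37/235 + ((59 + 304)/(-1354 + 423))/(46²) = 37*(1/235) + (363/(-931))/2116 = 37/235 + (363*(-1/931))*(1/2116) = 37/235 - 363/931*1/2116 = 37/235 - 363/1969996 = 72804547/462949060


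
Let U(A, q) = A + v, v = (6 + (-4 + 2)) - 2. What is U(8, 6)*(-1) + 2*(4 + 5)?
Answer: 8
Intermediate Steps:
v = 2 (v = (6 - 2) - 2 = 4 - 2 = 2)
U(A, q) = 2 + A (U(A, q) = A + 2 = 2 + A)
U(8, 6)*(-1) + 2*(4 + 5) = (2 + 8)*(-1) + 2*(4 + 5) = 10*(-1) + 2*9 = -10 + 18 = 8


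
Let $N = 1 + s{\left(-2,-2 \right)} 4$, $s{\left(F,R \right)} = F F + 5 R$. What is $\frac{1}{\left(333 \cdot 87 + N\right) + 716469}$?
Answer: $\frac{1}{745417} \approx 1.3415 \cdot 10^{-6}$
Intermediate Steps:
$s{\left(F,R \right)} = F^{2} + 5 R$
$N = -23$ ($N = 1 + \left(\left(-2\right)^{2} + 5 \left(-2\right)\right) 4 = 1 + \left(4 - 10\right) 4 = 1 - 24 = -23$)
$\frac{1}{\left(333 \cdot 87 + N\right) + 716469} = \frac{1}{\left(333 \cdot 87 - 23\right) + 716469} = \frac{1}{\left(28971 - 23\right) + 716469} = \frac{1}{28948 + 716469} = \frac{1}{745417}$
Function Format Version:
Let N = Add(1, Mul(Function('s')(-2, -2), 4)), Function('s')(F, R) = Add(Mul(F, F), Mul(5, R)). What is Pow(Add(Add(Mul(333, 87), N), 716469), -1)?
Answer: Rational(1, 745417) ≈ 1.3415e-6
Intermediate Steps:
Function('s')(F, R) = Add(Pow(F, 2), Mul(5, R))
N = -23 (N = Add(1, Mul(Add(Pow(-2, 2), Mul(5, -2)), 4)) = Add(1, Mul(Add(4, -10), 4)) = Add(1, Mul(-6, 4)) = Add(1, -24) = -23)
Pow(Add(Add(Mul(333, 87), N), 716469), -1) = Pow(Add(Add(Mul(333, 87), -23), 716469), -1) = Pow(Add(Add(28971, -23), 716469), -1) = Pow(Add(28948, 716469), -1) = Pow(745417, -1) = Rational(1, 745417)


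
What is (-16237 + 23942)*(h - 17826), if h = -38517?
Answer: -434122815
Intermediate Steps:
(-16237 + 23942)*(h - 17826) = (-16237 + 23942)*(-38517 - 17826) = 7705*(-56343) = -434122815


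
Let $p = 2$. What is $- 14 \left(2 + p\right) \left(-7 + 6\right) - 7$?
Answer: $49$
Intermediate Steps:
$- 14 \left(2 + p\right) \left(-7 + 6\right) - 7 = - 14 \left(2 + 2\right) \left(-7 + 6\right) - 7 = - 14 \cdot 4 \left(-1\right) - 7 = \left(-14\right) \left(-4\right) - 7 = 56 - 7 = 49$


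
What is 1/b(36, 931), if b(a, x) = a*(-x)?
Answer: -1/33516 ≈ -2.9836e-5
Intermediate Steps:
b(a, x) = -a*x
1/b(36, 931) = 1/(-1*36*931) = 1/(-33516) = -1/33516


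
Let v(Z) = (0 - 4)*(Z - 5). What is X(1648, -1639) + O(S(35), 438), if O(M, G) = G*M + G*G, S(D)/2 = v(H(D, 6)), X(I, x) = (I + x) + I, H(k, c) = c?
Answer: 189997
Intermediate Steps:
v(Z) = 20 - 4*Z (v(Z) = -4*(-5 + Z) = 20 - 4*Z)
X(I, x) = x + 2*I
S(D) = -8 (S(D) = 2*(20 - 4*6) = 2*(20 - 24) = 2*(-4) = -8)
O(M, G) = G² + G*M (O(M, G) = G*M + G² = G² + G*M)
X(1648, -1639) + O(S(35), 438) = (-1639 + 2*1648) + 438*(438 - 8) = (-1639 + 3296) + 438*430 = 1657 + 188340 = 189997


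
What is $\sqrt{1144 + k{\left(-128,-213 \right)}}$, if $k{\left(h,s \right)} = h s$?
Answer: $2 \sqrt{7102} \approx 168.55$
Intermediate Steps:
$\sqrt{1144 + k{\left(-128,-213 \right)}} = \sqrt{1144 - -27264} = \sqrt{1144 + 27264} = \sqrt{28408} = 2 \sqrt{7102}$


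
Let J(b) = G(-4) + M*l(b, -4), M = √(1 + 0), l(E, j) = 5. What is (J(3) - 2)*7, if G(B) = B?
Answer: -7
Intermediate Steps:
M = 1 (M = √1 = 1)
J(b) = 1 (J(b) = -4 + 1*5 = -4 + 5 = 1)
(J(3) - 2)*7 = (1 - 2)*7 = -1*7 = -7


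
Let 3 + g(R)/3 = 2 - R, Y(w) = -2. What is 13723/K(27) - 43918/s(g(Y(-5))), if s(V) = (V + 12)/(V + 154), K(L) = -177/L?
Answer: -408665039/885 ≈ -4.6177e+5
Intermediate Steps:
g(R) = -3 - 3*R (g(R) = -9 + 3*(2 - R) = -9 + (6 - 3*R) = -3 - 3*R)
s(V) = (12 + V)/(154 + V)
13723/K(27) - 43918/s(g(Y(-5))) = 13723/((-177/27)) - 43918*(154 + (-3 - 3*(-2)))/(12 + (-3 - 3*(-2))) = 13723/((-177*1/27)) - 43918*(154 + (-3 + 6))/(12 + (-3 + 6)) = 13723/(-59/9) - 43918*(154 + 3)/(12 + 3) = 13723*(-9/59) - 43918/(15/157) = -123507/59 - 43918/((1/157)*15) = -123507/59 - 43918/15/157 = -123507/59 - 43918*157/15 = -123507/59 - 6895126/15 = -408665039/885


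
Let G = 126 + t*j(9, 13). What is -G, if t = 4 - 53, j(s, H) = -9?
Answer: -567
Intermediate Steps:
t = -49
G = 567 (G = 126 - 49*(-9) = 126 + 441 = 567)
-G = -1*567 = -567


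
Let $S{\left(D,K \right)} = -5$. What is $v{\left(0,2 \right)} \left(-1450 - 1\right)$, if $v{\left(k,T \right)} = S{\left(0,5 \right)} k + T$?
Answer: $-2902$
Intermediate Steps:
$v{\left(k,T \right)} = T - 5 k$ ($v{\left(k,T \right)} = - 5 k + T = T - 5 k$)
$v{\left(0,2 \right)} \left(-1450 - 1\right) = \left(2 - 0\right) \left(-1450 - 1\right) = \left(2 + 0\right) \left(-1451\right) = 2 \left(-1451\right) = -2902$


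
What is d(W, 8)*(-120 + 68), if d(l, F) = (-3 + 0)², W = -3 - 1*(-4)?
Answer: -468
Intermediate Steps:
W = 1 (W = -3 + 4 = 1)
d(l, F) = 9 (d(l, F) = (-3)² = 9)
d(W, 8)*(-120 + 68) = 9*(-120 + 68) = 9*(-52) = -468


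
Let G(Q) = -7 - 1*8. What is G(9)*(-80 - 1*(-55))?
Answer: 375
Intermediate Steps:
G(Q) = -15 (G(Q) = -7 - 8 = -15)
G(9)*(-80 - 1*(-55)) = -15*(-80 - 1*(-55)) = -15*(-80 + 55) = -15*(-25) = 375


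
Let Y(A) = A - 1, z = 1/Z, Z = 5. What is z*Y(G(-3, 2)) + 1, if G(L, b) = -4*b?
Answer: -⅘ ≈ -0.80000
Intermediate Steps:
z = ⅕ (z = 1/5 = ⅕ ≈ 0.20000)
Y(A) = -1 + A
z*Y(G(-3, 2)) + 1 = (-1 - 4*2)/5 + 1 = (-1 - 8)/5 + 1 = (⅕)*(-9) + 1 = -9/5 + 1 = -⅘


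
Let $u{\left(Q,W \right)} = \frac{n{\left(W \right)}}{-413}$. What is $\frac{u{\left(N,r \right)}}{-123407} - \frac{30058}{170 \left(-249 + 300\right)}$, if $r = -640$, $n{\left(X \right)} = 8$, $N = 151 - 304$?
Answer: $- \frac{765984375959}{220942339485} \approx -3.4669$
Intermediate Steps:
$N = -153$ ($N = 151 - 304 = -153$)
$u{\left(Q,W \right)} = - \frac{8}{413}$ ($u{\left(Q,W \right)} = \frac{8}{-413} = 8 \left(- \frac{1}{413}\right) = - \frac{8}{413}$)
$\frac{u{\left(N,r \right)}}{-123407} - \frac{30058}{170 \left(-249 + 300\right)} = - \frac{8}{413 \left(-123407\right)} - \frac{30058}{170 \left(-249 + 300\right)} = \left(- \frac{8}{413}\right) \left(- \frac{1}{123407}\right) - \frac{30058}{170 \cdot 51} = \frac{8}{50967091} - \frac{30058}{8670} = \frac{8}{50967091} - \frac{15029}{4335} = - \frac{765984375959}{220942339485}$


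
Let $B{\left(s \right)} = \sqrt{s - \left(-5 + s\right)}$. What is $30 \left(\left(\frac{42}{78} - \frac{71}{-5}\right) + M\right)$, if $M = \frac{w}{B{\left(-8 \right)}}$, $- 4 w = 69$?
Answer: $\frac{5748}{13} - \frac{207 \sqrt{5}}{2} \approx 210.72$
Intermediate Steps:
$w = - \frac{69}{4}$ ($w = \left(- \frac{1}{4}\right) 69 = - \frac{69}{4} \approx -17.25$)
$B{\left(s \right)} = \sqrt{5}$
$M = - \frac{69 \sqrt{5}}{20}$ ($M = - \frac{69}{4 \sqrt{5}} = - \frac{69 \frac{\sqrt{5}}{5}}{4} = - \frac{69 \sqrt{5}}{20} \approx -7.7144$)
$30 \left(\left(\frac{42}{78} - \frac{71}{-5}\right) + M\right) = 30 \left(\left(\frac{42}{78} - \frac{71}{-5}\right) - \frac{69 \sqrt{5}}{20}\right) = 30 \left(\left(42 \cdot \frac{1}{78} - - \frac{71}{5}\right) - \frac{69 \sqrt{5}}{20}\right) = 30 \left(\left(\frac{7}{13} + \frac{71}{5}\right) - \frac{69 \sqrt{5}}{20}\right) = 30 \left(\frac{958}{65} - \frac{69 \sqrt{5}}{20}\right) = \frac{5748}{13} - \frac{207 \sqrt{5}}{2}$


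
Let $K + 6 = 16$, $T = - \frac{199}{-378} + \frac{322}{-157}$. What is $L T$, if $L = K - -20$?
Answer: $- \frac{452365}{9891} \approx -45.735$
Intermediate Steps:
$T = - \frac{90473}{59346}$ ($T = \left(-199\right) \left(- \frac{1}{378}\right) + 322 \left(- \frac{1}{157}\right) = \frac{199}{378} - \frac{322}{157} = - \frac{90473}{59346} \approx -1.5245$)
$K = 10$ ($K = -6 + 16 = 10$)
$L = 30$ ($L = 10 - -20 = 10 + 20 = 30$)
$L T = 30 \left(- \frac{90473}{59346}\right) = - \frac{452365}{9891}$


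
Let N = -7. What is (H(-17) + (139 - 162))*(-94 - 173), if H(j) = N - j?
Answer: 3471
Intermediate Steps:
H(j) = -7 - j
(H(-17) + (139 - 162))*(-94 - 173) = ((-7 - 1*(-17)) + (139 - 162))*(-94 - 173) = ((-7 + 17) - 23)*(-267) = (10 - 23)*(-267) = -13*(-267) = 3471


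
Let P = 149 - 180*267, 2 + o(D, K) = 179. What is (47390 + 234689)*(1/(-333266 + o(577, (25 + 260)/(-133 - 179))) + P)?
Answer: -4501593568099320/333089 ≈ -1.3515e+10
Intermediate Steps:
o(D, K) = 177 (o(D, K) = -2 + 179 = 177)
P = -47911 (P = 149 - 48060 = -47911)
(47390 + 234689)*(1/(-333266 + o(577, (25 + 260)/(-133 - 179))) + P) = (47390 + 234689)*(1/(-333266 + 177) - 47911) = 282079*(1/(-333089) - 47911) = 282079*(-1/333089 - 47911) = 282079*(-15958627080/333089) = -4501593568099320/333089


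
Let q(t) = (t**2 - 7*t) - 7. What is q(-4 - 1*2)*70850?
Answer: 5030350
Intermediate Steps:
q(t) = -7 + t**2 - 7*t
q(-4 - 1*2)*70850 = (-7 + (-4 - 1*2)**2 - 7*(-4 - 1*2))*70850 = (-7 + (-4 - 2)**2 - 7*(-4 - 2))*70850 = (-7 + (-6)**2 - 7*(-6))*70850 = (-7 + 36 + 42)*70850 = 71*70850 = 5030350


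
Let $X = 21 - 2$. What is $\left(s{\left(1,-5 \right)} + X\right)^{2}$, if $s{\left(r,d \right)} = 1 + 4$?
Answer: $576$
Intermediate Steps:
$s{\left(r,d \right)} = 5$
$X = 19$
$\left(s{\left(1,-5 \right)} + X\right)^{2} = \left(5 + 19\right)^{2} = 24^{2} = 576$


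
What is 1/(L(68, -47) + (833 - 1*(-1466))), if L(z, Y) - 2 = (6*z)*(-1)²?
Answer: 1/2709 ≈ 0.00036914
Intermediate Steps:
L(z, Y) = 2 + 6*z (L(z, Y) = 2 + (6*z)*(-1)² = 2 + (6*z)*1 = 2 + 6*z)
1/(L(68, -47) + (833 - 1*(-1466))) = 1/((2 + 6*68) + (833 - 1*(-1466))) = 1/((2 + 408) + (833 + 1466)) = 1/(410 + 2299) = 1/2709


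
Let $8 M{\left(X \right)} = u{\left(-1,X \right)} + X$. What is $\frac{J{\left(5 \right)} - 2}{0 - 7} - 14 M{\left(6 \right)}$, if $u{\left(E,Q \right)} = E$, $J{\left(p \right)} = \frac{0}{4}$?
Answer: $- \frac{237}{28} \approx -8.4643$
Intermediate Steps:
$J{\left(p \right)} = 0$ ($J{\left(p \right)} = 0 \cdot \frac{1}{4} = 0$)
$M{\left(X \right)} = - \frac{1}{8} + \frac{X}{8}$ ($M{\left(X \right)} = \frac{-1 + X}{8} = - \frac{1}{8} + \frac{X}{8}$)
$\frac{J{\left(5 \right)} - 2}{0 - 7} - 14 M{\left(6 \right)} = \frac{0 - 2}{0 - 7} - 14 \left(- \frac{1}{8} + \frac{1}{8} \cdot 6\right) = - \frac{2}{-7} - 14 \left(- \frac{1}{8} + \frac{3}{4}\right) = \left(-2\right) \left(- \frac{1}{7}\right) - \frac{35}{4} = \frac{2}{7} - \frac{35}{4} = - \frac{237}{28}$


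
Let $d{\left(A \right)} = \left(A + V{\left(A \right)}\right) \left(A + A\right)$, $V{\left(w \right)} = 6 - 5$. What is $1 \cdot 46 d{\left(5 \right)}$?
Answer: $2760$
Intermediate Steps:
$V{\left(w \right)} = 1$ ($V{\left(w \right)} = 6 - 5 = 1$)
$d{\left(A \right)} = 2 A \left(1 + A\right)$ ($d{\left(A \right)} = \left(A + 1\right) \left(A + A\right) = \left(1 + A\right) 2 A = 2 A \left(1 + A\right)$)
$1 \cdot 46 d{\left(5 \right)} = 1 \cdot 46 \cdot 2 \cdot 5 \left(1 + 5\right) = 46 \cdot 2 \cdot 5 \cdot 6 = 46 \cdot 60 = 2760$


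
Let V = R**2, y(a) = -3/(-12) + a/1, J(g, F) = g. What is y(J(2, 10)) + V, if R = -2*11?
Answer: 1945/4 ≈ 486.25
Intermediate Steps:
R = -22
y(a) = 1/4 + a (y(a) = -3*(-1/12) + a*1 = 1/4 + a)
V = 484 (V = (-22)**2 = 484)
y(J(2, 10)) + V = (1/4 + 2) + 484 = 9/4 + 484 = 1945/4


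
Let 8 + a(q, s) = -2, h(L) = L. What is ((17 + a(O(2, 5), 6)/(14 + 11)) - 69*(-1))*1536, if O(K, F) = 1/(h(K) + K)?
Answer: 657408/5 ≈ 1.3148e+5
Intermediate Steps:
O(K, F) = 1/(2*K) (O(K, F) = 1/(K + K) = 1/(2*K))
a(q, s) = -10 (a(q, s) = -8 - 2 = -10)
((17 + a(O(2, 5), 6)/(14 + 11)) - 69*(-1))*1536 = ((17 - 10/(14 + 11)) - 69*(-1))*1536 = ((17 - 10/25) + 69)*1536 = ((17 - 10*1/25) + 69)*1536 = ((17 - 2/5) + 69)*1536 = (83/5 + 69)*1536 = (428/5)*1536 = 657408/5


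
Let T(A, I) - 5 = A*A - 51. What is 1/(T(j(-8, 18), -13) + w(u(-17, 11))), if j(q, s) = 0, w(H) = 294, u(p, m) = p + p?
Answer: 1/248 ≈ 0.0040323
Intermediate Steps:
u(p, m) = 2*p
T(A, I) = -46 + A**2 (T(A, I) = 5 + (A*A - 51) = 5 + (A**2 - 51) = 5 + (-51 + A**2) = -46 + A**2)
1/(T(j(-8, 18), -13) + w(u(-17, 11))) = 1/((-46 + 0**2) + 294) = 1/((-46 + 0) + 294) = 1/(-46 + 294) = 1/248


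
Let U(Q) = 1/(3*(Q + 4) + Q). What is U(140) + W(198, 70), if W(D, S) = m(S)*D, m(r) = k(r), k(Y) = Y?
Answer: 7927921/572 ≈ 13860.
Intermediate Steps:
U(Q) = 1/(12 + 4*Q) (U(Q) = 1/(3*(4 + Q) + Q) = 1/((12 + 3*Q) + Q) = 1/(12 + 4*Q))
m(r) = r
W(D, S) = D*S (W(D, S) = S*D = D*S)
U(140) + W(198, 70) = 1/(4*(3 + 140)) + 198*70 = (¼)/143 + 13860 = (¼)*(1/143) + 13860 = 1/572 + 13860 = 7927921/572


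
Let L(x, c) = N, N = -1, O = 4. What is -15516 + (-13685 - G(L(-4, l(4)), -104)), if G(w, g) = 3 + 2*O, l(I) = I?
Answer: -29212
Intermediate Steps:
L(x, c) = -1
G(w, g) = 11 (G(w, g) = 3 + 2*4 = 3 + 8 = 11)
-15516 + (-13685 - G(L(-4, l(4)), -104)) = -15516 + (-13685 - 1*11) = -15516 + (-13685 - 11) = -15516 - 13696 = -29212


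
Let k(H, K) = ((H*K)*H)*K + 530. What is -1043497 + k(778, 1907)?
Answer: 2201204410349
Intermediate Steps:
k(H, K) = 530 + H**2*K**2 (k(H, K) = (K*H**2)*K + 530 = H**2*K**2 + 530 = 530 + H**2*K**2)
-1043497 + k(778, 1907) = -1043497 + (530 + 778**2*1907**2) = -1043497 + (530 + 605284*3636649) = -1043497 + (530 + 2201205453316) = -1043497 + 2201205453846 = 2201204410349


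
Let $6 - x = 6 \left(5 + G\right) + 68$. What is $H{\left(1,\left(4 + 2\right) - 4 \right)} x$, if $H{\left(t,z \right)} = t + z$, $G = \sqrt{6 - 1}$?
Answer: $-276 - 18 \sqrt{5} \approx -316.25$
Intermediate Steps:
$G = \sqrt{5} \approx 2.2361$
$x = -92 - 6 \sqrt{5}$ ($x = 6 - \left(6 \left(5 + \sqrt{5}\right) + 68\right) = 6 - \left(\left(30 + 6 \sqrt{5}\right) + 68\right) = 6 - \left(98 + 6 \sqrt{5}\right) = -92 - 6 \sqrt{5} \approx -105.42$)
$H{\left(1,\left(4 + 2\right) - 4 \right)} x = \left(1 + \left(\left(4 + 2\right) - 4\right)\right) \left(-92 - 6 \sqrt{5}\right) = \left(1 + \left(6 - 4\right)\right) \left(-92 - 6 \sqrt{5}\right) = \left(1 + 2\right) \left(-92 - 6 \sqrt{5}\right) = 3 \left(-92 - 6 \sqrt{5}\right) = -276 - 18 \sqrt{5}$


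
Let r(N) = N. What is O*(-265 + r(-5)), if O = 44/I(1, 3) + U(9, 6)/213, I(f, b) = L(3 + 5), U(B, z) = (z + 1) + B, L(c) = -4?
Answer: 209430/71 ≈ 2949.7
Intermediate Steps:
U(B, z) = 1 + B + z (U(B, z) = (1 + z) + B = 1 + B + z)
I(f, b) = -4
O = -2327/213 (O = 44/(-4) + (1 + 9 + 6)/213 = 44*(-1/4) + 16*(1/213) = -11 + 16/213 = -2327/213 ≈ -10.925)
O*(-265 + r(-5)) = -2327*(-265 - 5)/213 = -2327/213*(-270) = 209430/71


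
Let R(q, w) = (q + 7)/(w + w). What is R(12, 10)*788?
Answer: 3743/5 ≈ 748.60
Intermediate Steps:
R(q, w) = (7 + q)/(2*w) (R(q, w) = (7 + q)/((2*w)) = (7 + q)*(1/(2*w)) = (7 + q)/(2*w))
R(12, 10)*788 = ((½)*(7 + 12)/10)*788 = ((½)*(⅒)*19)*788 = (19/20)*788 = 3743/5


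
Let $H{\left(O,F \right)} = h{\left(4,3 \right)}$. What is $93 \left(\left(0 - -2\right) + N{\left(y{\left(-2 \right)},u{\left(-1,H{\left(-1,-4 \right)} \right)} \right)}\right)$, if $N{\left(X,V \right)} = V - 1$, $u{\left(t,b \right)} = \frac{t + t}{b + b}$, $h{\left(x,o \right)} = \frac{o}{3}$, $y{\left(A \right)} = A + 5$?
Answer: $0$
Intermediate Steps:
$y{\left(A \right)} = 5 + A$
$h{\left(x,o \right)} = \frac{o}{3}$ ($h{\left(x,o \right)} = o \frac{1}{3} = \frac{o}{3}$)
$H{\left(O,F \right)} = 1$ ($H{\left(O,F \right)} = \frac{1}{3} \cdot 3 = 1$)
$u{\left(t,b \right)} = \frac{t}{b}$ ($u{\left(t,b \right)} = \frac{2 t}{2 b} = 2 t \frac{1}{2 b} = \frac{t}{b}$)
$N{\left(X,V \right)} = -1 + V$ ($N{\left(X,V \right)} = V - 1 = -1 + V$)
$93 \left(\left(0 - -2\right) + N{\left(y{\left(-2 \right)},u{\left(-1,H{\left(-1,-4 \right)} \right)} \right)}\right) = 93 \left(\left(0 - -2\right) - 2\right) = 93 \left(\left(0 + 2\right) - 2\right) = 93 \left(2 - 2\right) = 93 \cdot 0 = 0$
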